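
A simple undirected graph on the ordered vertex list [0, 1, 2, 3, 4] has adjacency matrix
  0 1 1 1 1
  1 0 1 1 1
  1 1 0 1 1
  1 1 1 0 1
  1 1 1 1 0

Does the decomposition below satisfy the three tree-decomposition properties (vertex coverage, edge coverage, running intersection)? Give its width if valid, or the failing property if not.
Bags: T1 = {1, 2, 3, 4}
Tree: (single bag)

A tree decomposition must satisfy three properties: every vertex lies in some bag; for every edge, both endpoints lie together in some bag; and for every vertex, the bags containing it form a connected subtree. Here vertex 0 appears in no bag, so the decomposition is invalid.

No — vertex 0 appears in no bag.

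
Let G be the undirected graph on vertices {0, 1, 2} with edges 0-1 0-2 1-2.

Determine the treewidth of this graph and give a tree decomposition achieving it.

Treewidth 2.
Bags: B1 = {0, 1, 2}
Tree: (single bag)

A single bag containing all 3 vertices is trivially a valid decomposition of width 2. For the lower bound, the 3 vertices {0, 1, 2} are pairwise adjacent, and any tree decomposition puts a clique entirely inside one bag — forcing width ≥ 2. Therefore the treewidth is 2.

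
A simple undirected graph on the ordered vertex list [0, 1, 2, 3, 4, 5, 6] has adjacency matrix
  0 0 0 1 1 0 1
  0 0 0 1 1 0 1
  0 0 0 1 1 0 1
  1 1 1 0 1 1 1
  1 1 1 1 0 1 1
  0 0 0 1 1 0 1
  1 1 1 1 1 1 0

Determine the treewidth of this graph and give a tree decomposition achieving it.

The largest bag has 4 vertices, giving width 3; this decomposition certifies tw(G) ≤ 3. For the lower bound, the 4 vertices {0, 3, 4, 6} are pairwise adjacent, and any tree decomposition puts a clique entirely inside one bag — forcing width ≥ 3. Hence tw(G) = 3 exactly.

Treewidth 3.
One optimal decomposition is:
Bags: B1 = {0, 3, 4, 6}  B2 = {2, 3, 4, 6}  B3 = {3, 4, 5, 6}  B4 = {1, 3, 4, 6}
Tree: B1–B2, B1–B3, B3–B4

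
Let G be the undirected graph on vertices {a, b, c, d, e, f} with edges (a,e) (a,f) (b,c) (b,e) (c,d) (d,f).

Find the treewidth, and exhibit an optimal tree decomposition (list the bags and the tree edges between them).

Treewidth 2.
One such decomposition:
Bags: B1 = {a, e, f}  B2 = {d, e, f}  B3 = {c, d, e}  B4 = {b, c, e}
Tree: B1–B2, B2–B3, B3–B4

Every bag has size at most 3, so the width is 3 − 1 = 2 and tw(G) ≤ 2. The edges e–a–f–d–c–b–e form a cycle, so G is not a tree and its treewidth is at least 2. Hence tw(G) = 2 exactly.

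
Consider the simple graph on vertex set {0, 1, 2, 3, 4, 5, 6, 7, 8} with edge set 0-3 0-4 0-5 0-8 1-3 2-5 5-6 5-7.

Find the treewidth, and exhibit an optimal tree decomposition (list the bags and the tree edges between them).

The largest bag has 2 vertices, giving width 1; this decomposition certifies tw(G) ≤ 1. G has an edge, so its treewidth is at least 1. The upper and lower bounds meet at 1, so that is the treewidth.

Treewidth 1.
Bags: B1 = {5, 7}  B2 = {2, 5}  B3 = {5, 6}  B4 = {0, 5}  B5 = {0, 4}  B6 = {0, 8}  B7 = {0, 3}  B8 = {1, 3}
Tree: B1–B2, B1–B3, B3–B4, B4–B5, B4–B6, B6–B7, B7–B8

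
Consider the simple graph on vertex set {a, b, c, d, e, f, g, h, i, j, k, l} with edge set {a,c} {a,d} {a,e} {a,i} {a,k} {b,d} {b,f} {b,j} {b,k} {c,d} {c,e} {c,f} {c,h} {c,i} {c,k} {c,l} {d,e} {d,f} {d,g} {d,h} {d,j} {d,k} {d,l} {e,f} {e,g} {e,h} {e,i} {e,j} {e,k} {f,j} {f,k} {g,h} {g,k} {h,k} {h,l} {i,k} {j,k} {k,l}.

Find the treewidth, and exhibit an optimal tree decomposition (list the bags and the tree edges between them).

Treewidth 4.
One optimal decomposition is:
Bags: B1 = {c, d, e, f, k}  B2 = {a, c, d, e, k}  B3 = {d, e, f, j, k}  B4 = {c, d, e, h, k}  B5 = {c, d, h, k, l}  B6 = {d, e, g, h, k}  B7 = {b, d, f, j, k}  B8 = {a, c, e, i, k}
Tree: B1–B2, B1–B3, B1–B4, B4–B5, B4–B6, B3–B7, B2–B8

The largest bag has 5 vertices, giving width 4; this decomposition certifies tw(G) ≤ 4. Conversely, {d, e, g, h, k} is a clique of size 5, and the vertices of any clique must share a bag in every tree decomposition; so some bag has ≥ 5 vertices and tw(G) ≥ 4. Hence tw(G) = 4 exactly.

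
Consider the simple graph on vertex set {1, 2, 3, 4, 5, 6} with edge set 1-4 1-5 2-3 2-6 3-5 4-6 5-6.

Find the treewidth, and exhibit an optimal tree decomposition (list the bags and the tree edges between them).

Treewidth 2.
One such decomposition:
Bags: B1 = {1, 4, 6}  B2 = {1, 5, 6}  B3 = {2, 5, 6}  B4 = {2, 3, 5}
Tree: B1–B2, B2–B3, B3–B4

Every bag has size at most 3, so the width is 3 − 1 = 2 and tw(G) ≤ 2. For the lower bound, G contains the cycle 4–1–5–6–4, so G is not a forest; only forests have treewidth ≤ 1, hence tw(G) ≥ 2. The upper and lower bounds meet at 2, so that is the treewidth.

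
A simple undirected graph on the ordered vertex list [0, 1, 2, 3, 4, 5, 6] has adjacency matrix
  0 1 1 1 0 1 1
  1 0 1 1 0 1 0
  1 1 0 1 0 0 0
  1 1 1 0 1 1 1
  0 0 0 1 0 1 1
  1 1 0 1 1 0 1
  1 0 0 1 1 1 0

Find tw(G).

A width-3 tree decomposition is:
Bags: B1 = {0, 1, 3, 5}  B2 = {0, 3, 5, 6}  B3 = {3, 4, 5, 6}  B4 = {0, 1, 2, 3}
Tree: B1–B2, B2–B3, B1–B4
Each bag holds 4 vertices, so the decomposition has width 3, which upper-bounds the treewidth. On the other hand G contains the 4-clique {0, 1, 2, 3}. A clique must lie in a single bag of any decomposition, so no decomposition can have width below 3. Hence tw(G) = 3 exactly.

3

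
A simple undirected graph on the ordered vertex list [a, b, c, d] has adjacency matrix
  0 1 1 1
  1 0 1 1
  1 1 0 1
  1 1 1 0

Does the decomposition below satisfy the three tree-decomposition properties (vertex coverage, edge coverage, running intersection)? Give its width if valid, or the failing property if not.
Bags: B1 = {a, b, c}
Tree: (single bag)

No — vertex d appears in no bag.

A tree decomposition must satisfy three properties: every vertex lies in some bag; for every edge, both endpoints lie together in some bag; and for every vertex, the bags containing it form a connected subtree. Here vertex d appears in no bag, so the decomposition is invalid.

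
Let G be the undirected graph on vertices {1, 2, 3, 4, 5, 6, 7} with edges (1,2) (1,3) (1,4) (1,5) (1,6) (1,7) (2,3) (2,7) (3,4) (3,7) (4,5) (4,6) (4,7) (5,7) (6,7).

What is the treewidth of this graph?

3

A width-3 tree decomposition is:
Bags: B1 = {1, 3, 4, 7}  B2 = {1, 4, 6, 7}  B3 = {1, 2, 3, 7}  B4 = {1, 4, 5, 7}
Tree: B1–B2, B1–B3, B1–B4
Every bag has size at most 4, so the width is 4 − 1 = 3 and tw(G) ≤ 3. On the other hand G contains the 4-clique {1, 2, 3, 7}. A clique must lie in a single bag of any decomposition, so no decomposition can have width below 3. Therefore the treewidth is 3.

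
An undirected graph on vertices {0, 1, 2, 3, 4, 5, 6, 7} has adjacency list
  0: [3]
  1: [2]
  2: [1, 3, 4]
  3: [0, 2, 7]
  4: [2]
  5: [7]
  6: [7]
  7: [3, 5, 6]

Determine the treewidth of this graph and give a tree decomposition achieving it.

The largest bag has 2 vertices, giving width 1; this decomposition certifies tw(G) ≤ 1. G has an edge, so its treewidth is at least 1. The upper and lower bounds meet at 1, so that is the treewidth.

Treewidth 1.
Bags: B1 = {2, 4}  B2 = {2, 3}  B3 = {3, 7}  B4 = {1, 2}  B5 = {0, 3}  B6 = {5, 7}  B7 = {6, 7}
Tree: B1–B2, B2–B3, B1–B4, B2–B5, B3–B6, B3–B7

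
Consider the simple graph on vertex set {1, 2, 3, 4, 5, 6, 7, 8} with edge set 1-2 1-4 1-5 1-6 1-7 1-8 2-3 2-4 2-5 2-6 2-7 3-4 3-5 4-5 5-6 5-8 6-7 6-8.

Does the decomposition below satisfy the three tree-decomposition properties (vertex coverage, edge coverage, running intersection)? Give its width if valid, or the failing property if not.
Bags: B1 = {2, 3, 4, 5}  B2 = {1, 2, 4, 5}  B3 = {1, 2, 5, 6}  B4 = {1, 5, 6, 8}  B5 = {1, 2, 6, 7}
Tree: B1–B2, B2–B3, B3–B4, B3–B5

Checking the three conditions: (i) the bags cover all of {1, 2, 3, 4, 5, 6, 7, 8}; (ii) for each edge, some bag contains both endpoints; (iii) the bags containing any fixed vertex form a subtree. All hold, so the decomposition is valid with width 4 − 1 = 3.

Yes; width 3.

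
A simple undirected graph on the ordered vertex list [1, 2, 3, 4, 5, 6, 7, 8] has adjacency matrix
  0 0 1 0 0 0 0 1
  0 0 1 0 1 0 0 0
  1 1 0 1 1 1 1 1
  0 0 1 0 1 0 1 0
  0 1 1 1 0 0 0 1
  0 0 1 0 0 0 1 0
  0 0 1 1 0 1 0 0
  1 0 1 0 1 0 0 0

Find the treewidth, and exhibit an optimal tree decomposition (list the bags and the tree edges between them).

Every bag has size at most 3, so the width is 3 − 1 = 2 and tw(G) ≤ 2. For the lower bound, the 3 vertices {1, 3, 8} are pairwise adjacent, and any tree decomposition puts a clique entirely inside one bag — forcing width ≥ 2. Combining the bounds, tw(G) = 2.

Treewidth 2.
One such decomposition:
Bags: B1 = {3, 5, 8}  B2 = {1, 3, 8}  B3 = {2, 3, 5}  B4 = {3, 4, 5}  B5 = {3, 4, 7}  B6 = {3, 6, 7}
Tree: B1–B2, B1–B3, B3–B4, B4–B5, B5–B6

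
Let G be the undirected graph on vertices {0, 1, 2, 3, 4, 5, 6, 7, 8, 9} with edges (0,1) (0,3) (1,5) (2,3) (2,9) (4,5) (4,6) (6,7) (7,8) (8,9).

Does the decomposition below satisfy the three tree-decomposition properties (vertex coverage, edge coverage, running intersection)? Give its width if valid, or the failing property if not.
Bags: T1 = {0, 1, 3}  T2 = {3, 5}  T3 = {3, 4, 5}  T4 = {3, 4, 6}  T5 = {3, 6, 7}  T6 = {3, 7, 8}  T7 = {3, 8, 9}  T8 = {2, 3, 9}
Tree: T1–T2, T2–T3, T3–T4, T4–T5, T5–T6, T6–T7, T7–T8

No — edge (1,5) lies in no bag.

A tree decomposition must satisfy three properties: every vertex lies in some bag; for every edge, both endpoints lie together in some bag; and for every vertex, the bags containing it form a connected subtree. Here edge (1,5) lies in no bag, so the decomposition is invalid.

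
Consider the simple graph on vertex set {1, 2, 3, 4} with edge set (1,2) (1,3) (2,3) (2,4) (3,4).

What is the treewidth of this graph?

A width-2 tree decomposition is:
Bags: B1 = {2, 3, 4}  B2 = {1, 2, 3}
Tree: B1–B2
Every bag has size at most 3, so the width is 3 − 1 = 2 and tw(G) ≤ 2. For the lower bound, the 3 vertices {1, 2, 3} are pairwise adjacent, and any tree decomposition puts a clique entirely inside one bag — forcing width ≥ 2. Therefore the treewidth is 2.

2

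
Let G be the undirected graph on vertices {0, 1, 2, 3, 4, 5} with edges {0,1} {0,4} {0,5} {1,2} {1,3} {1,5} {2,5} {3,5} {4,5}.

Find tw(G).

2

A width-2 tree decomposition is:
Bags: B1 = {0, 1, 5}  B2 = {1, 3, 5}  B3 = {1, 2, 5}  B4 = {0, 4, 5}
Tree: B1–B2, B1–B3, B1–B4
Each bag holds 3 vertices, so the decomposition has width 2, which upper-bounds the treewidth. Conversely, {0, 1, 5} is a clique of size 3, and the vertices of any clique must share a bag in every tree decomposition; so some bag has ≥ 3 vertices and tw(G) ≥ 2. Therefore the treewidth is 2.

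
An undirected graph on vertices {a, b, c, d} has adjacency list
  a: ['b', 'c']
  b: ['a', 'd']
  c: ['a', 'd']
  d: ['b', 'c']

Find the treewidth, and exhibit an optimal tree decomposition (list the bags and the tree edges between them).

Each bag holds 3 vertices, so the decomposition has width 2, which upper-bounds the treewidth. Since a–c–d–b–a is a cycle in G, G is not acyclic. Forests are exactly the graphs of treewidth ≤ 1, so tw(G) ≥ 2. Combining the bounds, tw(G) = 2.

Treewidth 2.
One optimal decomposition is:
Bags: B1 = {a, c, d}  B2 = {a, b, d}
Tree: B1–B2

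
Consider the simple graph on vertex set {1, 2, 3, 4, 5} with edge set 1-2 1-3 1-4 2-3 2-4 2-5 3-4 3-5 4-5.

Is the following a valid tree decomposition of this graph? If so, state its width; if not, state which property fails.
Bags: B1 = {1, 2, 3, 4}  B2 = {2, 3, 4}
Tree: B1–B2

A tree decomposition must satisfy three properties: every vertex lies in some bag; for every edge, both endpoints lie together in some bag; and for every vertex, the bags containing it form a connected subtree. Here vertex 5 appears in no bag, so the decomposition is invalid.

No — vertex 5 appears in no bag.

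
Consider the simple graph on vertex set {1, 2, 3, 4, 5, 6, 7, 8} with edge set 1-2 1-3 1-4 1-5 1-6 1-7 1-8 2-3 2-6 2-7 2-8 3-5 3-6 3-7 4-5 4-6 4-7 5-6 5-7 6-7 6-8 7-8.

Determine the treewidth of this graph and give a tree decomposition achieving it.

Treewidth 4.
Bags: B1 = {1, 2, 3, 6, 7}  B2 = {1, 2, 6, 7, 8}  B3 = {1, 3, 5, 6, 7}  B4 = {1, 4, 5, 6, 7}
Tree: B1–B2, B1–B3, B3–B4

Every bag has size at most 5, so the width is 5 − 1 = 4 and tw(G) ≤ 4. For the lower bound, the 5 vertices {1, 2, 6, 7, 8} are pairwise adjacent, and any tree decomposition puts a clique entirely inside one bag — forcing width ≥ 4. Hence tw(G) = 4 exactly.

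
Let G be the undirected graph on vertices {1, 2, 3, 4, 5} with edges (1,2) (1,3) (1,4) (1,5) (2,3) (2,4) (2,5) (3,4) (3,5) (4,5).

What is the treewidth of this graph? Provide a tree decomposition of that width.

A single bag containing all 5 vertices is trivially a valid decomposition of width 4. Conversely, {1, 2, 3, 4, 5} is a clique of size 5, and the vertices of any clique must share a bag in every tree decomposition; so some bag has ≥ 5 vertices and tw(G) ≥ 4. Combining the bounds, tw(G) = 4.

Treewidth 4.
One optimal decomposition is:
Bags: B1 = {1, 2, 3, 4, 5}
Tree: (single bag)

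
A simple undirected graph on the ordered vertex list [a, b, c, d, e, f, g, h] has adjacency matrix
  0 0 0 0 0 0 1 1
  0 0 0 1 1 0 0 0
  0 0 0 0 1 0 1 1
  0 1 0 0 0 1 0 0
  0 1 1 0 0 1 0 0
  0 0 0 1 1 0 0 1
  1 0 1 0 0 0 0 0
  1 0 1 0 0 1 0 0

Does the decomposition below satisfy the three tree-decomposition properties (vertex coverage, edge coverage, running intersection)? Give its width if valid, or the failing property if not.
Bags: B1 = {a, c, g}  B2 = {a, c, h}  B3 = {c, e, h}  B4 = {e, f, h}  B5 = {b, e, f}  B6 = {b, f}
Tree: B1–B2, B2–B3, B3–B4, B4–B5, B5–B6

No — vertex d appears in no bag.

A tree decomposition must satisfy three properties: every vertex lies in some bag; for every edge, both endpoints lie together in some bag; and for every vertex, the bags containing it form a connected subtree. Here vertex d appears in no bag, so the decomposition is invalid.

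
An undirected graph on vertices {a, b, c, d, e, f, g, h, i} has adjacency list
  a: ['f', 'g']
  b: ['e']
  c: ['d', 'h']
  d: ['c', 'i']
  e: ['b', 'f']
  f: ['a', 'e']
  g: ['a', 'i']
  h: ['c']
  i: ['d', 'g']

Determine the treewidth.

1

A width-1 tree decomposition is:
Bags: B1 = {b, e}  B2 = {e, f}  B3 = {a, f}  B4 = {a, g}  B5 = {g, i}  B6 = {d, i}  B7 = {c, d}  B8 = {c, h}
Tree: B1–B2, B2–B3, B3–B4, B4–B5, B5–B6, B6–B7, B7–B8
The largest bag has 2 vertices, giving width 1; this decomposition certifies tw(G) ≤ 1. G has an edge, so its treewidth is at least 1. Combining the bounds, tw(G) = 1.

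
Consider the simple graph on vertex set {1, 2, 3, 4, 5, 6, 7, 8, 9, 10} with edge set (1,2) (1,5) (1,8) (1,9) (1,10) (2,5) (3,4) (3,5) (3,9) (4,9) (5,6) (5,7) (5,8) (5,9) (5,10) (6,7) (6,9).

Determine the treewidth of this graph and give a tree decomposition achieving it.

The largest bag has 3 vertices, giving width 2; this decomposition certifies tw(G) ≤ 2. Conversely, {3, 4, 9} is a clique of size 3, and the vertices of any clique must share a bag in every tree decomposition; so some bag has ≥ 3 vertices and tw(G) ≥ 2. Combining the bounds, tw(G) = 2.

Treewidth 2.
Bags: B1 = {5, 6, 9}  B2 = {1, 5, 9}  B3 = {1, 5, 8}  B4 = {1, 5, 10}  B5 = {1, 2, 5}  B6 = {3, 5, 9}  B7 = {5, 6, 7}  B8 = {3, 4, 9}
Tree: B1–B2, B2–B3, B3–B4, B4–B5, B1–B6, B1–B7, B6–B8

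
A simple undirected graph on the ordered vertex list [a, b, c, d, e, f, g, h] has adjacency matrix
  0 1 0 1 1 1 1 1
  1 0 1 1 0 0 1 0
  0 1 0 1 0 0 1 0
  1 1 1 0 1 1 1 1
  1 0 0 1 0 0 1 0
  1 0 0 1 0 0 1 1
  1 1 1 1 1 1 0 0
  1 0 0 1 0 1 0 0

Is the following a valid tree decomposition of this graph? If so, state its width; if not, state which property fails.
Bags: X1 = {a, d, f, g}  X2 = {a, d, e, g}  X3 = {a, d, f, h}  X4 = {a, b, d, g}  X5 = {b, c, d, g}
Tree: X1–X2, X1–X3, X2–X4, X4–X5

Yes; width 3.

Every vertex of G appears in some bag (union = {a, b, c, d, e, f, g, h}); every edge is covered by a bag; and for each vertex v the set of bags containing v is connected in the bag tree. The decomposition is therefore valid. The largest bag has 4 vertices, so the width is 3.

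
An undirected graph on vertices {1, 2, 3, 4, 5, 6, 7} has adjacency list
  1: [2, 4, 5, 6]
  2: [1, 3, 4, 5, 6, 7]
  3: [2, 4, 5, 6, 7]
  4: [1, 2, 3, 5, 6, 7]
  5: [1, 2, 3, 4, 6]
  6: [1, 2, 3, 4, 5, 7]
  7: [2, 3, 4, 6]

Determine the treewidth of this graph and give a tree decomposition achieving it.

Treewidth 4.
One optimal decomposition is:
Bags: B1 = {2, 3, 4, 5, 6}  B2 = {1, 2, 4, 5, 6}  B3 = {2, 3, 4, 6, 7}
Tree: B1–B2, B1–B3

Each bag holds 5 vertices, so the decomposition has width 4, which upper-bounds the treewidth. Conversely, {1, 2, 4, 5, 6} is a clique of size 5, and the vertices of any clique must share a bag in every tree decomposition; so some bag has ≥ 5 vertices and tw(G) ≥ 4. Combining the bounds, tw(G) = 4.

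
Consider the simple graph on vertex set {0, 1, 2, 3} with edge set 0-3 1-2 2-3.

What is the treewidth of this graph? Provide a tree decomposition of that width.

Treewidth 1.
One such decomposition:
Bags: B1 = {0, 3}  B2 = {2, 3}  B3 = {1, 2}
Tree: B1–B2, B2–B3

The largest bag has 2 vertices, giving width 1; this decomposition certifies tw(G) ≤ 1. Since G has at least one edge (e.g. 0–3), it is not an edgeless graph, so tw(G) ≥ 1. Combining the bounds, tw(G) = 1.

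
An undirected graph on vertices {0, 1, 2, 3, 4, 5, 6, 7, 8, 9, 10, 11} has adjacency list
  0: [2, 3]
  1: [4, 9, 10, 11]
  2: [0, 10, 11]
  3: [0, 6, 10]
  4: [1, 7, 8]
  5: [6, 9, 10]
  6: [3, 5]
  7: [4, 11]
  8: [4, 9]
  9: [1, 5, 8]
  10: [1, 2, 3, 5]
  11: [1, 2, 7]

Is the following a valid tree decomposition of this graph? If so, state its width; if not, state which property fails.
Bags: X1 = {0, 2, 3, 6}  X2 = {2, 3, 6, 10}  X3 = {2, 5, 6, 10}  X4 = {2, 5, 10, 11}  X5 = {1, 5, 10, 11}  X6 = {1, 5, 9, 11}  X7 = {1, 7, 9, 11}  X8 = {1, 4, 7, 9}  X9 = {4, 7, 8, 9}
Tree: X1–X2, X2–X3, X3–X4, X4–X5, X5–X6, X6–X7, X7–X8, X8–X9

Every vertex of G appears in some bag (union = {0, 1, 2, 3, 4, 5, 6, 7, 8, 9, 10, 11}); every edge is covered by a bag; and for each vertex v the set of bags containing v is connected in the bag tree. The decomposition is therefore valid. The largest bag has 4 vertices, so the width is 3.

Yes; width 3.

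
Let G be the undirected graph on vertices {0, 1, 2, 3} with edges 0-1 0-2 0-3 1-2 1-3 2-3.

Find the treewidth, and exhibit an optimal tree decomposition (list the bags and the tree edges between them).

Treewidth 3.
One optimal decomposition is:
Bags: B1 = {0, 1, 2, 3}
Tree: (single bag)

A single bag containing all 4 vertices is trivially a valid decomposition of width 3. For the lower bound, the 4 vertices {0, 1, 2, 3} are pairwise adjacent, and any tree decomposition puts a clique entirely inside one bag — forcing width ≥ 3. Combining the bounds, tw(G) = 3.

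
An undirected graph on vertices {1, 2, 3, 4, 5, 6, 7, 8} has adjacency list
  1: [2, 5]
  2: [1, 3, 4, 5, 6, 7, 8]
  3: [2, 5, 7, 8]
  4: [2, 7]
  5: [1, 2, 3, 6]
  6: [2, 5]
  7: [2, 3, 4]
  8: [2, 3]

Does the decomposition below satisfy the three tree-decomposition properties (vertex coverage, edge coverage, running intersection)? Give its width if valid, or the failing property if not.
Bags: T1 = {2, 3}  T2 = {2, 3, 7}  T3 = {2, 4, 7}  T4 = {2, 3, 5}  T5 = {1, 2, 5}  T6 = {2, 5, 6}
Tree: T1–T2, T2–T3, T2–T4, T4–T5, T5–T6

A tree decomposition must satisfy three properties: every vertex lies in some bag; for every edge, both endpoints lie together in some bag; and for every vertex, the bags containing it form a connected subtree. Here vertex 8 appears in no bag, so the decomposition is invalid.

No — vertex 8 appears in no bag.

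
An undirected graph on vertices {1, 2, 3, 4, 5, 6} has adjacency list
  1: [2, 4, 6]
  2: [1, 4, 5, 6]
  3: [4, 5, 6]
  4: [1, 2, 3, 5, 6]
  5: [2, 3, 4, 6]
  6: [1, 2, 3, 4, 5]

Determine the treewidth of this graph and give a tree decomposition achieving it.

The largest bag has 4 vertices, giving width 3; this decomposition certifies tw(G) ≤ 3. Conversely, {1, 2, 4, 6} is a clique of size 4, and the vertices of any clique must share a bag in every tree decomposition; so some bag has ≥ 4 vertices and tw(G) ≥ 3. The upper and lower bounds meet at 3, so that is the treewidth.

Treewidth 3.
One optimal decomposition is:
Bags: B1 = {1, 2, 4, 6}  B2 = {2, 4, 5, 6}  B3 = {3, 4, 5, 6}
Tree: B1–B2, B2–B3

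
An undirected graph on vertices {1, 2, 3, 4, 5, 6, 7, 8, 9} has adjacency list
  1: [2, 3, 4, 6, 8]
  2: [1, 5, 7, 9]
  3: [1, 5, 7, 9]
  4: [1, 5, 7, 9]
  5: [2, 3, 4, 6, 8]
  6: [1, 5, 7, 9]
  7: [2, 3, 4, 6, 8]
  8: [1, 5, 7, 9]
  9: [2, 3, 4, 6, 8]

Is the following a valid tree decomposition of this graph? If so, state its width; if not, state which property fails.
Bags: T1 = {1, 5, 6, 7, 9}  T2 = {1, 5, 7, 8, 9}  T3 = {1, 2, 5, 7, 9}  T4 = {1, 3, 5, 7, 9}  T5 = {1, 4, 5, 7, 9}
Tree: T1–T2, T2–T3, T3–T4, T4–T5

Yes; width 4.

Vertex coverage: the bags together contain {1, 2, 3, 4, 5, 6, 7, 8, 9}, the full vertex set. Edge coverage: each edge of G has both endpoints in at least one bag. Running intersection: for every vertex, the bags containing it form a connected subtree. All three properties hold, so this is a valid tree decomposition of width max|bag| − 1 = 4, and hence tw(G) ≤ 4.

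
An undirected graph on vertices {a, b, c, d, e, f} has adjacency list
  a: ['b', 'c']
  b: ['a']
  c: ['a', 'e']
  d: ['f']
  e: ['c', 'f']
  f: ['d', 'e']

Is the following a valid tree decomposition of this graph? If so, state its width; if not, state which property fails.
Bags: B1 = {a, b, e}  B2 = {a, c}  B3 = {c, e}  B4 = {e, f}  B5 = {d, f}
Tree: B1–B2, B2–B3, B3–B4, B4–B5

No — bags containing vertex e are not connected in the tree.

A tree decomposition must satisfy three properties: every vertex lies in some bag; for every edge, both endpoints lie together in some bag; and for every vertex, the bags containing it form a connected subtree. Here bags containing vertex e are not connected in the tree, so the decomposition is invalid.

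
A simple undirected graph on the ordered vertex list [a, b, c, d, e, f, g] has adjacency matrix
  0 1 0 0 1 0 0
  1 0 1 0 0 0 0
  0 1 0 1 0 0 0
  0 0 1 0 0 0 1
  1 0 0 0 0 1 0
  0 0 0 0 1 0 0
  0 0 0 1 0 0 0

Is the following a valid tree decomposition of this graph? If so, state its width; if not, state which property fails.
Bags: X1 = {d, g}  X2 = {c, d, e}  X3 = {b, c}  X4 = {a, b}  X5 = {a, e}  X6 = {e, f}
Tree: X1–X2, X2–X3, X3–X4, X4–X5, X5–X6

No — bags containing vertex e are not connected in the tree.

A tree decomposition must satisfy three properties: every vertex lies in some bag; for every edge, both endpoints lie together in some bag; and for every vertex, the bags containing it form a connected subtree. Here bags containing vertex e are not connected in the tree, so the decomposition is invalid.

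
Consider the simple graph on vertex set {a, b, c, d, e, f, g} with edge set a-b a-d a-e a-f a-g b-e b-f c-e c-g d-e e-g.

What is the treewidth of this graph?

A width-2 tree decomposition is:
Bags: B1 = {a, b, e}  B2 = {a, d, e}  B3 = {a, e, g}  B4 = {c, e, g}  B5 = {a, b, f}
Tree: B1–B2, B2–B3, B3–B4, B1–B5
Every bag has size at most 3, so the width is 3 − 1 = 2 and tw(G) ≤ 2. For the lower bound, the 3 vertices {c, e, g} are pairwise adjacent, and any tree decomposition puts a clique entirely inside one bag — forcing width ≥ 2. Combining the bounds, tw(G) = 2.

2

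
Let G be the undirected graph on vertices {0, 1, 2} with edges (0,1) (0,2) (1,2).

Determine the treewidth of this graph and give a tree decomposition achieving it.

Treewidth 2.
One such decomposition:
Bags: B1 = {0, 1, 2}
Tree: (single bag)

A single bag containing all 3 vertices is trivially a valid decomposition of width 2. On the other hand G contains the 3-clique {0, 1, 2}. A clique must lie in a single bag of any decomposition, so no decomposition can have width below 2. The upper and lower bounds meet at 2, so that is the treewidth.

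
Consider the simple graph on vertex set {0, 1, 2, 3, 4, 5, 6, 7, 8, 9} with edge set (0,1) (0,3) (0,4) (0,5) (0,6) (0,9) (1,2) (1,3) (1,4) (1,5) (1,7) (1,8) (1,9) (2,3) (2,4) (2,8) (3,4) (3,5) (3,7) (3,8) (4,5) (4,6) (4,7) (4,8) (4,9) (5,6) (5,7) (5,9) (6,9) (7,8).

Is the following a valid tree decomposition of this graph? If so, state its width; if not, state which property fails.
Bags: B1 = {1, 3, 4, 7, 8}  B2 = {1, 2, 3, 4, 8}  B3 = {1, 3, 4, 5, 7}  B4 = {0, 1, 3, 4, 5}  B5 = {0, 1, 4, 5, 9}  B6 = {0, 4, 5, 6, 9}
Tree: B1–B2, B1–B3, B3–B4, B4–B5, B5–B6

Vertex coverage: the bags together contain {0, 1, 2, 3, 4, 5, 6, 7, 8, 9}, the full vertex set. Edge coverage: each edge of G has both endpoints in at least one bag. Running intersection: for every vertex, the bags containing it form a connected subtree. All three properties hold, so this is a valid tree decomposition of width max|bag| − 1 = 4, and hence tw(G) ≤ 4.

Yes; width 4.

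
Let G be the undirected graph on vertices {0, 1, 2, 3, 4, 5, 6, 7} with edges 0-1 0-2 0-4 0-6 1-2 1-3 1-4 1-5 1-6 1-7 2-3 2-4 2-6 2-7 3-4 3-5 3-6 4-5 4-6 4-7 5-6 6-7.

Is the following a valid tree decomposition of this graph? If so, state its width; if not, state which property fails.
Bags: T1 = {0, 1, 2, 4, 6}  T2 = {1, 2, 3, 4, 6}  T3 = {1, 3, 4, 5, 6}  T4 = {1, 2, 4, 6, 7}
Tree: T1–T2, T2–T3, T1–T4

Checking the three conditions: (i) the bags cover all of {0, 1, 2, 3, 4, 5, 6, 7}; (ii) for each edge, some bag contains both endpoints; (iii) the bags containing any fixed vertex form a subtree. All hold, so the decomposition is valid with width 5 − 1 = 4.

Yes; width 4.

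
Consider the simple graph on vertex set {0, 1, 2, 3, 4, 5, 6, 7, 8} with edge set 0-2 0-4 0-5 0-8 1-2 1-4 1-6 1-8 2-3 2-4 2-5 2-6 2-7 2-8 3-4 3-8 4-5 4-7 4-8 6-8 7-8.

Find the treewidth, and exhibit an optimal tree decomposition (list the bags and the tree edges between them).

Treewidth 3.
One optimal decomposition is:
Bags: B1 = {0, 2, 4, 8}  B2 = {0, 2, 4, 5}  B3 = {2, 4, 7, 8}  B4 = {1, 2, 4, 8}  B5 = {1, 2, 6, 8}  B6 = {2, 3, 4, 8}
Tree: B1–B2, B1–B3, B1–B4, B4–B5, B1–B6

The largest bag has 4 vertices, giving width 3; this decomposition certifies tw(G) ≤ 3. On the other hand G contains the 4-clique {0, 2, 4, 8}. A clique must lie in a single bag of any decomposition, so no decomposition can have width below 3. The upper and lower bounds meet at 3, so that is the treewidth.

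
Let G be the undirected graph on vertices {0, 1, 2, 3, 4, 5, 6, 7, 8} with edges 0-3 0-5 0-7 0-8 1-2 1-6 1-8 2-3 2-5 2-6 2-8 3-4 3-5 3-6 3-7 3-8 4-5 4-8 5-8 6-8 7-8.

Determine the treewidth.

3

A width-3 tree decomposition is:
Bags: B1 = {2, 3, 5, 8}  B2 = {2, 3, 6, 8}  B3 = {3, 4, 5, 8}  B4 = {0, 3, 5, 8}  B5 = {0, 3, 7, 8}  B6 = {1, 2, 6, 8}
Tree: B1–B2, B1–B3, B1–B4, B4–B5, B2–B6
Every bag has size at most 4, so the width is 4 − 1 = 3 and tw(G) ≤ 3. Conversely, {1, 2, 6, 8} is a clique of size 4, and the vertices of any clique must share a bag in every tree decomposition; so some bag has ≥ 4 vertices and tw(G) ≥ 3. Hence tw(G) = 3 exactly.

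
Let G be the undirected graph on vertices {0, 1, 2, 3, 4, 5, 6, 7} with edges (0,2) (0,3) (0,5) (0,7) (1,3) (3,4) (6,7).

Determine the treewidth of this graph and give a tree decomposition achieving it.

Treewidth 1.
Bags: B1 = {0, 5}  B2 = {0, 7}  B3 = {0, 3}  B4 = {0, 2}  B5 = {3, 4}  B6 = {6, 7}  B7 = {1, 3}
Tree: B1–B2, B1–B3, B3–B4, B3–B5, B2–B6, B5–B7

Each bag holds 2 vertices, so the decomposition has width 1, which upper-bounds the treewidth. Since G has at least one edge (e.g. 0–5), it is not an edgeless graph, so tw(G) ≥ 1. Therefore the treewidth is 1.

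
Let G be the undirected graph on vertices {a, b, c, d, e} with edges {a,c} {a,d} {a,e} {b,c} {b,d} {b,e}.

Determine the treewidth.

2

A width-2 tree decomposition is:
Bags: B1 = {a, b, e}  B2 = {a, b, c}  B3 = {a, b, d}
Tree: B1–B2, B2–B3
Every bag has size at most 3, so the width is 3 − 1 = 2 and tw(G) ≤ 2. For the lower bound, G contains the cycle a–e–b–c–a, so G is not a forest; only forests have treewidth ≤ 1, hence tw(G) ≥ 2. Hence tw(G) = 2 exactly.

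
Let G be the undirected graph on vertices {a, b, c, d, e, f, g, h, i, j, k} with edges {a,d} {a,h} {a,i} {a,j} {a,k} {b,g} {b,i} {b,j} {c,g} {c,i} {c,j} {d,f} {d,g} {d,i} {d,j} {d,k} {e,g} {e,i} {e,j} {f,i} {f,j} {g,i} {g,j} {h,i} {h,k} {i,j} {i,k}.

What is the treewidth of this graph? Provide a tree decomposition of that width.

Treewidth 3.
One optimal decomposition is:
Bags: B1 = {d, g, i, j}  B2 = {e, g, i, j}  B3 = {d, f, i, j}  B4 = {a, d, i, j}  B5 = {b, g, i, j}  B6 = {a, d, i, k}  B7 = {c, g, i, j}  B8 = {a, h, i, k}
Tree: B1–B2, B1–B3, B3–B4, B2–B5, B4–B6, B2–B7, B6–B8

Every bag has size at most 4, so the width is 4 − 1 = 3 and tw(G) ≤ 3. Conversely, {d, g, i, j} is a clique of size 4, and the vertices of any clique must share a bag in every tree decomposition; so some bag has ≥ 4 vertices and tw(G) ≥ 3. Therefore the treewidth is 3.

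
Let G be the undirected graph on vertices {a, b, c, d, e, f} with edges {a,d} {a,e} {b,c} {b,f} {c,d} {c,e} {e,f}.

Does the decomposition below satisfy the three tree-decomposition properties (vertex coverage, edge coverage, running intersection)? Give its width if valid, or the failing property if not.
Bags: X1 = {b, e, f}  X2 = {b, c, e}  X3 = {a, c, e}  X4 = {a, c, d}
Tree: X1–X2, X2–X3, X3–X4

Yes; width 2.

Checking the three conditions: (i) the bags cover all of {a, b, c, d, e, f}; (ii) for each edge, some bag contains both endpoints; (iii) the bags containing any fixed vertex form a subtree. All hold, so the decomposition is valid with width 3 − 1 = 2.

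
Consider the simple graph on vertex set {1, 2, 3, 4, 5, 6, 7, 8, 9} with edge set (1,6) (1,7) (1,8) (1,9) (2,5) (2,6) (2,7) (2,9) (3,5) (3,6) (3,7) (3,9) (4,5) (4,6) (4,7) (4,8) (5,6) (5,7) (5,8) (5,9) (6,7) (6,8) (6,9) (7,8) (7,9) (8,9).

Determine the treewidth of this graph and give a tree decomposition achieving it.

Every bag has size at most 5, so the width is 5 − 1 = 4 and tw(G) ≤ 4. Conversely, {1, 6, 7, 8, 9} is a clique of size 5, and the vertices of any clique must share a bag in every tree decomposition; so some bag has ≥ 5 vertices and tw(G) ≥ 4. Therefore the treewidth is 4.

Treewidth 4.
One optimal decomposition is:
Bags: B1 = {5, 6, 7, 8, 9}  B2 = {2, 5, 6, 7, 9}  B3 = {4, 5, 6, 7, 8}  B4 = {1, 6, 7, 8, 9}  B5 = {3, 5, 6, 7, 9}
Tree: B1–B2, B1–B3, B1–B4, B1–B5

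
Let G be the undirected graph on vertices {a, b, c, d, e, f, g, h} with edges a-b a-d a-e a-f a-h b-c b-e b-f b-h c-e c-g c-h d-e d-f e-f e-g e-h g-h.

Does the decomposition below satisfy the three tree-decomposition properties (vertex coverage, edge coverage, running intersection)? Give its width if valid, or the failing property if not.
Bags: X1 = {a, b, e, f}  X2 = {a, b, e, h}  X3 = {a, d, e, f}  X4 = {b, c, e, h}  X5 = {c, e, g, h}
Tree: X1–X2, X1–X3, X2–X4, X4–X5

Checking the three conditions: (i) the bags cover all of {a, b, c, d, e, f, g, h}; (ii) for each edge, some bag contains both endpoints; (iii) the bags containing any fixed vertex form a subtree. All hold, so the decomposition is valid with width 4 − 1 = 3.

Yes; width 3.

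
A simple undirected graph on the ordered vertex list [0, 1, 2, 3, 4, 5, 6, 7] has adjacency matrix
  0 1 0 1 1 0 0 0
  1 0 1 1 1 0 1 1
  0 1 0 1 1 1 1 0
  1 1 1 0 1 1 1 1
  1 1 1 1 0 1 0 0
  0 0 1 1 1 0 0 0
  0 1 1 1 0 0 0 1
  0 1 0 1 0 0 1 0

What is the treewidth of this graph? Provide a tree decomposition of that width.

Treewidth 3.
One optimal decomposition is:
Bags: B1 = {2, 3, 4, 5}  B2 = {1, 2, 3, 4}  B3 = {0, 1, 3, 4}  B4 = {1, 2, 3, 6}  B5 = {1, 3, 6, 7}
Tree: B1–B2, B2–B3, B2–B4, B4–B5

Every bag has size at most 4, so the width is 4 − 1 = 3 and tw(G) ≤ 3. On the other hand G contains the 4-clique {0, 1, 3, 4}. A clique must lie in a single bag of any decomposition, so no decomposition can have width below 3. The upper and lower bounds meet at 3, so that is the treewidth.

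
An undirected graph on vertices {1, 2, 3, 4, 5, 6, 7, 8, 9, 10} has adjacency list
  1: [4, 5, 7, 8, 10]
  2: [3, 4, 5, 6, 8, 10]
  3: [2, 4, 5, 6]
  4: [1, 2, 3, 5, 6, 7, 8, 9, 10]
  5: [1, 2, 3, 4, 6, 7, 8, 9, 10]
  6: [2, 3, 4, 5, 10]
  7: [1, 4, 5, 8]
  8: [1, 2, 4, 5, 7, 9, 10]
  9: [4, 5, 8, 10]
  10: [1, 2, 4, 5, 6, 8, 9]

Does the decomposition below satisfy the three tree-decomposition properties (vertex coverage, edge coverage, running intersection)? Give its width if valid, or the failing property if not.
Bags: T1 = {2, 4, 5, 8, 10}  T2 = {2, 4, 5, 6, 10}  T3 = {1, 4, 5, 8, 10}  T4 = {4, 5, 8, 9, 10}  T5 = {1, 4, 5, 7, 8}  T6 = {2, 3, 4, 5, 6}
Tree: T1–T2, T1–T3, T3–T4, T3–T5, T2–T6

Checking the three conditions: (i) the bags cover all of {1, 2, 3, 4, 5, 6, 7, 8, 9, 10}; (ii) for each edge, some bag contains both endpoints; (iii) the bags containing any fixed vertex form a subtree. All hold, so the decomposition is valid with width 5 − 1 = 4.

Yes; width 4.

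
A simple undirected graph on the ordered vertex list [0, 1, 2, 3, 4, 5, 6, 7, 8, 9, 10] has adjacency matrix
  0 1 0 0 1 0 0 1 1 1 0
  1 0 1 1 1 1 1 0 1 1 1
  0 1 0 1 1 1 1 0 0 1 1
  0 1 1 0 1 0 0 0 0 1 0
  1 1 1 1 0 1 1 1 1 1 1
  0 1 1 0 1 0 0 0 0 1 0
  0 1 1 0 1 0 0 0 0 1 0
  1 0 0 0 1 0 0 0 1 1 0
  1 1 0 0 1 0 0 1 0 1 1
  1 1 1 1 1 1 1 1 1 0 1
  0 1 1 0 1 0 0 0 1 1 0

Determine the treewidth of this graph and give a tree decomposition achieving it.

The largest bag has 5 vertices, giving width 4; this decomposition certifies tw(G) ≤ 4. Conversely, {0, 1, 4, 8, 9} is a clique of size 5, and the vertices of any clique must share a bag in every tree decomposition; so some bag has ≥ 5 vertices and tw(G) ≥ 4. The upper and lower bounds meet at 4, so that is the treewidth.

Treewidth 4.
One such decomposition:
Bags: B1 = {1, 2, 4, 5, 9}  B2 = {1, 2, 4, 9, 10}  B3 = {1, 2, 4, 6, 9}  B4 = {1, 4, 8, 9, 10}  B5 = {1, 2, 3, 4, 9}  B6 = {0, 1, 4, 8, 9}  B7 = {0, 4, 7, 8, 9}
Tree: B1–B2, B2–B3, B2–B4, B1–B5, B4–B6, B6–B7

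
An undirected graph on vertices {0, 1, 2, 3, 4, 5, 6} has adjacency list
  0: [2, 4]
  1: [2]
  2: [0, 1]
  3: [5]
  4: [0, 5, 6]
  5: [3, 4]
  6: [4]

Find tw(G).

A width-1 tree decomposition is:
Bags: B1 = {0, 2}  B2 = {1, 2}  B3 = {0, 4}  B4 = {4, 5}  B5 = {3, 5}  B6 = {4, 6}
Tree: B1–B2, B1–B3, B3–B4, B4–B5, B3–B6
The largest bag has 2 vertices, giving width 1; this decomposition certifies tw(G) ≤ 1. G has an edge, so its treewidth is at least 1. Hence tw(G) = 1 exactly.

1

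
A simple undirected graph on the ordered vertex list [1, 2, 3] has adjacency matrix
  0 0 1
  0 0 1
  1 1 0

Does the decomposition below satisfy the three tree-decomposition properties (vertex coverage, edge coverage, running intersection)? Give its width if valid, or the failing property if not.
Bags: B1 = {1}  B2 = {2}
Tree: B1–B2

No — vertex 3 appears in no bag.

A tree decomposition must satisfy three properties: every vertex lies in some bag; for every edge, both endpoints lie together in some bag; and for every vertex, the bags containing it form a connected subtree. Here vertex 3 appears in no bag, so the decomposition is invalid.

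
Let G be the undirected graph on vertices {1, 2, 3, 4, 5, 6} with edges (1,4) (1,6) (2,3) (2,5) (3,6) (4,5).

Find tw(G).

A width-2 tree decomposition is:
Bags: B1 = {1, 4, 6}  B2 = {4, 5, 6}  B3 = {2, 5, 6}  B4 = {2, 3, 6}
Tree: B1–B2, B2–B3, B3–B4
The largest bag has 3 vertices, giving width 2; this decomposition certifies tw(G) ≤ 2. Since 6–1–4–5–2–3–6 is a cycle in G, G is not acyclic. Forests are exactly the graphs of treewidth ≤ 1, so tw(G) ≥ 2. Combining the bounds, tw(G) = 2.

2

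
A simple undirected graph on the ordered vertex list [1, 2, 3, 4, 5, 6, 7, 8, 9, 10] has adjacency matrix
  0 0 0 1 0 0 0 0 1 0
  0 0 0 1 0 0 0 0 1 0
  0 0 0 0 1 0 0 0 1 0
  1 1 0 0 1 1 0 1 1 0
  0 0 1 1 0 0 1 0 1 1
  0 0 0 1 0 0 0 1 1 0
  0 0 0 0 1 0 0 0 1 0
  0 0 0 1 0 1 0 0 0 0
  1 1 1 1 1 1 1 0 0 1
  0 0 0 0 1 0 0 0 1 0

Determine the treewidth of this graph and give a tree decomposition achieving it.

The largest bag has 3 vertices, giving width 2; this decomposition certifies tw(G) ≤ 2. Conversely, {4, 6, 8} is a clique of size 3, and the vertices of any clique must share a bag in every tree decomposition; so some bag has ≥ 3 vertices and tw(G) ≥ 2. Hence tw(G) = 2 exactly.

Treewidth 2.
Bags: B1 = {4, 6, 9}  B2 = {2, 4, 9}  B3 = {4, 5, 9}  B4 = {5, 9, 10}  B5 = {5, 7, 9}  B6 = {4, 6, 8}  B7 = {1, 4, 9}  B8 = {3, 5, 9}
Tree: B1–B2, B2–B3, B3–B4, B3–B5, B1–B6, B2–B7, B5–B8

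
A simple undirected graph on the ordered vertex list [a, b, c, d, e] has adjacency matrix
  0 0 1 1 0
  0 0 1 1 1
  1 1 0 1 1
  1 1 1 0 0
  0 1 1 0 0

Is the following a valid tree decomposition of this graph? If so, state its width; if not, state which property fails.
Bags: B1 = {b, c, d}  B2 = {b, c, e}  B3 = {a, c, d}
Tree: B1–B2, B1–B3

Every vertex of G appears in some bag (union = {a, b, c, d, e}); every edge is covered by a bag; and for each vertex v the set of bags containing v is connected in the bag tree. The decomposition is therefore valid. The largest bag has 3 vertices, so the width is 2.

Yes; width 2.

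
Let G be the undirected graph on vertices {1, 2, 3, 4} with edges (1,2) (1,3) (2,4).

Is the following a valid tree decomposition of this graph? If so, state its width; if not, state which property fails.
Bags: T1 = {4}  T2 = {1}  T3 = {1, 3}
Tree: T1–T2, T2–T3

No — vertex 2 appears in no bag.

A tree decomposition must satisfy three properties: every vertex lies in some bag; for every edge, both endpoints lie together in some bag; and for every vertex, the bags containing it form a connected subtree. Here vertex 2 appears in no bag, so the decomposition is invalid.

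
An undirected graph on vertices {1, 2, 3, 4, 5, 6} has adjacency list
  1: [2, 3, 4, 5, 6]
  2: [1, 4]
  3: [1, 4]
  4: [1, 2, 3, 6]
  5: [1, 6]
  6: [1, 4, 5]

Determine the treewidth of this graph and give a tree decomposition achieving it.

Treewidth 2.
One optimal decomposition is:
Bags: B1 = {1, 4, 6}  B2 = {1, 5, 6}  B3 = {1, 3, 4}  B4 = {1, 2, 4}
Tree: B1–B2, B1–B3, B1–B4

The largest bag has 3 vertices, giving width 2; this decomposition certifies tw(G) ≤ 2. For the lower bound, the 3 vertices {1, 2, 4} are pairwise adjacent, and any tree decomposition puts a clique entirely inside one bag — forcing width ≥ 2. Combining the bounds, tw(G) = 2.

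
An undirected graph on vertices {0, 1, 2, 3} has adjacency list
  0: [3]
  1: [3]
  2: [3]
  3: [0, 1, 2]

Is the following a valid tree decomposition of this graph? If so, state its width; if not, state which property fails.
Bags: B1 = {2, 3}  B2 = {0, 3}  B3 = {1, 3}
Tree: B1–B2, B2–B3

Yes; width 1.

Checking the three conditions: (i) the bags cover all of {0, 1, 2, 3}; (ii) for each edge, some bag contains both endpoints; (iii) the bags containing any fixed vertex form a subtree. All hold, so the decomposition is valid with width 2 − 1 = 1.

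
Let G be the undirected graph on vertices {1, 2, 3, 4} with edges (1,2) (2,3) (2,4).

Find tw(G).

A width-1 tree decomposition is:
Bags: B1 = {2, 3}  B2 = {1, 2}  B3 = {2, 4}
Tree: B1–B2, B1–B3
The largest bag has 2 vertices, giving width 1; this decomposition certifies tw(G) ≤ 1. G has an edge, so its treewidth is at least 1. The upper and lower bounds meet at 1, so that is the treewidth.

1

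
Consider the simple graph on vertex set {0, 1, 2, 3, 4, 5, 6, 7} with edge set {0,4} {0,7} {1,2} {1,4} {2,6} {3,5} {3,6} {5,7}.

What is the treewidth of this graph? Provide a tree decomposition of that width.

Every bag has size at most 3, so the width is 3 − 1 = 2 and tw(G) ≤ 2. The edges 6–2–1–4–0–7–5–3–6 form a cycle, so G is not a tree and its treewidth is at least 2. Combining the bounds, tw(G) = 2.

Treewidth 2.
One such decomposition:
Bags: B1 = {1, 2, 6}  B2 = {1, 4, 6}  B3 = {0, 4, 6}  B4 = {0, 6, 7}  B5 = {5, 6, 7}  B6 = {3, 5, 6}
Tree: B1–B2, B2–B3, B3–B4, B4–B5, B5–B6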